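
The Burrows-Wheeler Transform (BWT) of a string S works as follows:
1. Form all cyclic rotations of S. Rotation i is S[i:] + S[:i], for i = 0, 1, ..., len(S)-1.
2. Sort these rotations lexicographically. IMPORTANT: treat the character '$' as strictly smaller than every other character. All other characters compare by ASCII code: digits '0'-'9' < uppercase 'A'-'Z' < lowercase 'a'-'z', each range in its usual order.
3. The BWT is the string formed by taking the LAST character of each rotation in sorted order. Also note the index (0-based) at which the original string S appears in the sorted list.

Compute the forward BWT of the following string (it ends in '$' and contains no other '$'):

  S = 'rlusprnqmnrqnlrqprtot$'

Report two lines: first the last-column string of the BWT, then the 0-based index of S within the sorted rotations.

All 22 rotations (rotation i = S[i:]+S[:i]):
  rot[0] = rlusprnqmnrqnlrqprtot$
  rot[1] = lusprnqmnrqnlrqprtot$r
  rot[2] = usprnqmnrqnlrqprtot$rl
  rot[3] = sprnqmnrqnlrqprtot$rlu
  rot[4] = prnqmnrqnlrqprtot$rlus
  rot[5] = rnqmnrqnlrqprtot$rlusp
  rot[6] = nqmnrqnlrqprtot$rluspr
  rot[7] = qmnrqnlrqprtot$rlusprn
  rot[8] = mnrqnlrqprtot$rlusprnq
  rot[9] = nrqnlrqprtot$rlusprnqm
  rot[10] = rqnlrqprtot$rlusprnqmn
  rot[11] = qnlrqprtot$rlusprnqmnr
  rot[12] = nlrqprtot$rlusprnqmnrq
  rot[13] = lrqprtot$rlusprnqmnrqn
  rot[14] = rqprtot$rlusprnqmnrqnl
  rot[15] = qprtot$rlusprnqmnrqnlr
  rot[16] = prtot$rlusprnqmnrqnlrq
  rot[17] = rtot$rlusprnqmnrqnlrqp
  rot[18] = tot$rlusprnqmnrqnlrqpr
  rot[19] = ot$rlusprnqmnrqnlrqprt
  rot[20] = t$rlusprnqmnrqnlrqprto
  rot[21] = $rlusprnqmnrqnlrqprtot
Sorted (with $ < everything):
  sorted[0] = $rlusprnqmnrqnlrqprtot  (last char: 't')
  sorted[1] = lrqprtot$rlusprnqmnrqn  (last char: 'n')
  sorted[2] = lusprnqmnrqnlrqprtot$r  (last char: 'r')
  sorted[3] = mnrqnlrqprtot$rlusprnq  (last char: 'q')
  sorted[4] = nlrqprtot$rlusprnqmnrq  (last char: 'q')
  sorted[5] = nqmnrqnlrqprtot$rluspr  (last char: 'r')
  sorted[6] = nrqnlrqprtot$rlusprnqm  (last char: 'm')
  sorted[7] = ot$rlusprnqmnrqnlrqprt  (last char: 't')
  sorted[8] = prnqmnrqnlrqprtot$rlus  (last char: 's')
  sorted[9] = prtot$rlusprnqmnrqnlrq  (last char: 'q')
  sorted[10] = qmnrqnlrqprtot$rlusprn  (last char: 'n')
  sorted[11] = qnlrqprtot$rlusprnqmnr  (last char: 'r')
  sorted[12] = qprtot$rlusprnqmnrqnlr  (last char: 'r')
  sorted[13] = rlusprnqmnrqnlrqprtot$  (last char: '$')
  sorted[14] = rnqmnrqnlrqprtot$rlusp  (last char: 'p')
  sorted[15] = rqnlrqprtot$rlusprnqmn  (last char: 'n')
  sorted[16] = rqprtot$rlusprnqmnrqnl  (last char: 'l')
  sorted[17] = rtot$rlusprnqmnrqnlrqp  (last char: 'p')
  sorted[18] = sprnqmnrqnlrqprtot$rlu  (last char: 'u')
  sorted[19] = t$rlusprnqmnrqnlrqprto  (last char: 'o')
  sorted[20] = tot$rlusprnqmnrqnlrqpr  (last char: 'r')
  sorted[21] = usprnqmnrqnlrqprtot$rl  (last char: 'l')
Last column: tnrqqrmtsqnrr$pnlpuorl
Original string S is at sorted index 13

Answer: tnrqqrmtsqnrr$pnlpuorl
13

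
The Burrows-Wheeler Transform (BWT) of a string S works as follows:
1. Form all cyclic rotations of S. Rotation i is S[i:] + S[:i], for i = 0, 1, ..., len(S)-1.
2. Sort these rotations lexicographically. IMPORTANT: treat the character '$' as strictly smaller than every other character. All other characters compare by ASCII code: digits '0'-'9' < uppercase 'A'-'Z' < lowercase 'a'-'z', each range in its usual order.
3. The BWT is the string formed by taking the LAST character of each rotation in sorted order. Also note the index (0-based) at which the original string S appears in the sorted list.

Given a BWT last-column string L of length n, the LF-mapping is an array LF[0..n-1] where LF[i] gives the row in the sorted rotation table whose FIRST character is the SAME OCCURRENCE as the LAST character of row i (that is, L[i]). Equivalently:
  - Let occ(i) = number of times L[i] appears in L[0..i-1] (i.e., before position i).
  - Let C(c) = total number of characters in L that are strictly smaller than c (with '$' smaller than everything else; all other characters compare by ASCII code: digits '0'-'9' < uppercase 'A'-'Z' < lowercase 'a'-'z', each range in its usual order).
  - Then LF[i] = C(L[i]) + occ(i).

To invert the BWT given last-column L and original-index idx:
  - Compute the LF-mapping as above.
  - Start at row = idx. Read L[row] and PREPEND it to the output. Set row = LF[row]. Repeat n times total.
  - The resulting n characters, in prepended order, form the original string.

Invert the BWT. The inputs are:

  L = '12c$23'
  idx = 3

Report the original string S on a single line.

Answer: 23c21$

Derivation:
LF mapping: 1 2 5 0 3 4
Walk LF starting at row 3, prepending L[row]:
  step 1: row=3, L[3]='$', prepend. Next row=LF[3]=0
  step 2: row=0, L[0]='1', prepend. Next row=LF[0]=1
  step 3: row=1, L[1]='2', prepend. Next row=LF[1]=2
  step 4: row=2, L[2]='c', prepend. Next row=LF[2]=5
  step 5: row=5, L[5]='3', prepend. Next row=LF[5]=4
  step 6: row=4, L[4]='2', prepend. Next row=LF[4]=3
Reversed output: 23c21$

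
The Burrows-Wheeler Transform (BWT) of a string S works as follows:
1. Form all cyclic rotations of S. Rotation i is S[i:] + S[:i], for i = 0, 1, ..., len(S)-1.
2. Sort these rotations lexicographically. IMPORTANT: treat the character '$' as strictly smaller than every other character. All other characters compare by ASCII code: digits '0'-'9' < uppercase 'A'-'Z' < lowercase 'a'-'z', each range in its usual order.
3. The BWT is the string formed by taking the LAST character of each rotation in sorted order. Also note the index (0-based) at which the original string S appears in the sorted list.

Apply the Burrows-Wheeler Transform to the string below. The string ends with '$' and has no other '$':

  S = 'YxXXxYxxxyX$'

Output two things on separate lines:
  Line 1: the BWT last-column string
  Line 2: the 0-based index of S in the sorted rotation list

All 12 rotations (rotation i = S[i:]+S[:i]):
  rot[0] = YxXXxYxxxyX$
  rot[1] = xXXxYxxxyX$Y
  rot[2] = XXxYxxxyX$Yx
  rot[3] = XxYxxxyX$YxX
  rot[4] = xYxxxyX$YxXX
  rot[5] = YxxxyX$YxXXx
  rot[6] = xxxyX$YxXXxY
  rot[7] = xxyX$YxXXxYx
  rot[8] = xyX$YxXXxYxx
  rot[9] = yX$YxXXxYxxx
  rot[10] = X$YxXXxYxxxy
  rot[11] = $YxXXxYxxxyX
Sorted (with $ < everything):
  sorted[0] = $YxXXxYxxxyX  (last char: 'X')
  sorted[1] = X$YxXXxYxxxy  (last char: 'y')
  sorted[2] = XXxYxxxyX$Yx  (last char: 'x')
  sorted[3] = XxYxxxyX$YxX  (last char: 'X')
  sorted[4] = YxXXxYxxxyX$  (last char: '$')
  sorted[5] = YxxxyX$YxXXx  (last char: 'x')
  sorted[6] = xXXxYxxxyX$Y  (last char: 'Y')
  sorted[7] = xYxxxyX$YxXX  (last char: 'X')
  sorted[8] = xxxyX$YxXXxY  (last char: 'Y')
  sorted[9] = xxyX$YxXXxYx  (last char: 'x')
  sorted[10] = xyX$YxXXxYxx  (last char: 'x')
  sorted[11] = yX$YxXXxYxxx  (last char: 'x')
Last column: XyxX$xYXYxxx
Original string S is at sorted index 4

Answer: XyxX$xYXYxxx
4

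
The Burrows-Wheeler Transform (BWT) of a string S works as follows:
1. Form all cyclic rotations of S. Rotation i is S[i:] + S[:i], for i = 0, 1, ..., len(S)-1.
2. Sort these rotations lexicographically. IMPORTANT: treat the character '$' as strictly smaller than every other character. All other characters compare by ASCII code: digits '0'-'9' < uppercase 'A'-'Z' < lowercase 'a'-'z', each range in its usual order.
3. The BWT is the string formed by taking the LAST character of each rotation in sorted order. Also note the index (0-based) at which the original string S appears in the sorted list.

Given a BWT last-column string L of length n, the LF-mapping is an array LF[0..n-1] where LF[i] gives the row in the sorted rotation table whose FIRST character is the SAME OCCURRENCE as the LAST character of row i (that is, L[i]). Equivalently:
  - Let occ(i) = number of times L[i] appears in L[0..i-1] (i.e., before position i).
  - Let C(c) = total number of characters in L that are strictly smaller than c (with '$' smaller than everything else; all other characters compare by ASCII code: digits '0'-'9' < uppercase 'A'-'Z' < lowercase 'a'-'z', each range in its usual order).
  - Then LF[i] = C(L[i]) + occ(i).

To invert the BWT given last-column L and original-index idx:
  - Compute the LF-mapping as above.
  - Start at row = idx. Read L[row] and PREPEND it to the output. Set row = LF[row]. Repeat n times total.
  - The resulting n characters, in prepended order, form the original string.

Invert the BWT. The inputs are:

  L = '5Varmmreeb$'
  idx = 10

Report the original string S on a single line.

LF mapping: 1 2 3 9 7 8 10 5 6 4 0
Walk LF starting at row 10, prepending L[row]:
  step 1: row=10, L[10]='$', prepend. Next row=LF[10]=0
  step 2: row=0, L[0]='5', prepend. Next row=LF[0]=1
  step 3: row=1, L[1]='V', prepend. Next row=LF[1]=2
  step 4: row=2, L[2]='a', prepend. Next row=LF[2]=3
  step 5: row=3, L[3]='r', prepend. Next row=LF[3]=9
  step 6: row=9, L[9]='b', prepend. Next row=LF[9]=4
  step 7: row=4, L[4]='m', prepend. Next row=LF[4]=7
  step 8: row=7, L[7]='e', prepend. Next row=LF[7]=5
  step 9: row=5, L[5]='m', prepend. Next row=LF[5]=8
  step 10: row=8, L[8]='e', prepend. Next row=LF[8]=6
  step 11: row=6, L[6]='r', prepend. Next row=LF[6]=10
Reversed output: remembraV5$

Answer: remembraV5$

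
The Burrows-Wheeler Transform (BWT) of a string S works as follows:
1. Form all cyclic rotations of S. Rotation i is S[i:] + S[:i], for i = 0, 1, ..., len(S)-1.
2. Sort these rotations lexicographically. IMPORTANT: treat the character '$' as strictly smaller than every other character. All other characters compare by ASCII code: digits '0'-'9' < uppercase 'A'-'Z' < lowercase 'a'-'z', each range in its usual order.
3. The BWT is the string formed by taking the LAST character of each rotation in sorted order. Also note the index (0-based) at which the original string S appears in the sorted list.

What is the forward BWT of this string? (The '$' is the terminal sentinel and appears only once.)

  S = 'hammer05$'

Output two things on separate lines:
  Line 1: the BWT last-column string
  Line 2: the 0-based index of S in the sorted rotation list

Answer: 5r0hm$mae
5

Derivation:
All 9 rotations (rotation i = S[i:]+S[:i]):
  rot[0] = hammer05$
  rot[1] = ammer05$h
  rot[2] = mmer05$ha
  rot[3] = mer05$ham
  rot[4] = er05$hamm
  rot[5] = r05$hamme
  rot[6] = 05$hammer
  rot[7] = 5$hammer0
  rot[8] = $hammer05
Sorted (with $ < everything):
  sorted[0] = $hammer05  (last char: '5')
  sorted[1] = 05$hammer  (last char: 'r')
  sorted[2] = 5$hammer0  (last char: '0')
  sorted[3] = ammer05$h  (last char: 'h')
  sorted[4] = er05$hamm  (last char: 'm')
  sorted[5] = hammer05$  (last char: '$')
  sorted[6] = mer05$ham  (last char: 'm')
  sorted[7] = mmer05$ha  (last char: 'a')
  sorted[8] = r05$hamme  (last char: 'e')
Last column: 5r0hm$mae
Original string S is at sorted index 5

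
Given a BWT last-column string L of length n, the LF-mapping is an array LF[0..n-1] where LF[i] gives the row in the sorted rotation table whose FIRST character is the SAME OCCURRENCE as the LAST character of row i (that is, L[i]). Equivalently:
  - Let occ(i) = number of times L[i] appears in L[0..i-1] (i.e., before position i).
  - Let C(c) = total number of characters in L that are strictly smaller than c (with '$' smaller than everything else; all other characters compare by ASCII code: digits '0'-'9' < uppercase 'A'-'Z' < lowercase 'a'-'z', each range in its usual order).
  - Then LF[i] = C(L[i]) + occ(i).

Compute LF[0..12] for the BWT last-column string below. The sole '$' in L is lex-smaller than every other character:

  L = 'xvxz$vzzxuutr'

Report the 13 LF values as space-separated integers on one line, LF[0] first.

Answer: 7 5 8 10 0 6 11 12 9 3 4 2 1

Derivation:
Char counts: '$':1, 'r':1, 't':1, 'u':2, 'v':2, 'x':3, 'z':3
C (first-col start): C('$')=0, C('r')=1, C('t')=2, C('u')=3, C('v')=5, C('x')=7, C('z')=10
L[0]='x': occ=0, LF[0]=C('x')+0=7+0=7
L[1]='v': occ=0, LF[1]=C('v')+0=5+0=5
L[2]='x': occ=1, LF[2]=C('x')+1=7+1=8
L[3]='z': occ=0, LF[3]=C('z')+0=10+0=10
L[4]='$': occ=0, LF[4]=C('$')+0=0+0=0
L[5]='v': occ=1, LF[5]=C('v')+1=5+1=6
L[6]='z': occ=1, LF[6]=C('z')+1=10+1=11
L[7]='z': occ=2, LF[7]=C('z')+2=10+2=12
L[8]='x': occ=2, LF[8]=C('x')+2=7+2=9
L[9]='u': occ=0, LF[9]=C('u')+0=3+0=3
L[10]='u': occ=1, LF[10]=C('u')+1=3+1=4
L[11]='t': occ=0, LF[11]=C('t')+0=2+0=2
L[12]='r': occ=0, LF[12]=C('r')+0=1+0=1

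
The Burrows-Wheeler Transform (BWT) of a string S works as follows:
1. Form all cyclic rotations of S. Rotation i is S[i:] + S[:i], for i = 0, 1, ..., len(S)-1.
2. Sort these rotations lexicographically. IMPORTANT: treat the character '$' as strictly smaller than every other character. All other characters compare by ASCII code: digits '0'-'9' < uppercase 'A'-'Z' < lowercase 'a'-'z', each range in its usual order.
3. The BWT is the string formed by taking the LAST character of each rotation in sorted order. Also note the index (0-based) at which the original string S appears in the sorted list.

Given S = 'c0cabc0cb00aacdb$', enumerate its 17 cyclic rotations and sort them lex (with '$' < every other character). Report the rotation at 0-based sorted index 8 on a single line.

Answer: b$c0cabc0cb00aacd

Derivation:
All 17 rotations (rotation i = S[i:]+S[:i]):
  rot[0] = c0cabc0cb00aacdb$
  rot[1] = 0cabc0cb00aacdb$c
  rot[2] = cabc0cb00aacdb$c0
  rot[3] = abc0cb00aacdb$c0c
  rot[4] = bc0cb00aacdb$c0ca
  rot[5] = c0cb00aacdb$c0cab
  rot[6] = 0cb00aacdb$c0cabc
  rot[7] = cb00aacdb$c0cabc0
  rot[8] = b00aacdb$c0cabc0c
  rot[9] = 00aacdb$c0cabc0cb
  rot[10] = 0aacdb$c0cabc0cb0
  rot[11] = aacdb$c0cabc0cb00
  rot[12] = acdb$c0cabc0cb00a
  rot[13] = cdb$c0cabc0cb00aa
  rot[14] = db$c0cabc0cb00aac
  rot[15] = b$c0cabc0cb00aacd
  rot[16] = $c0cabc0cb00aacdb
Sorted (with $ < everything):
  sorted[0] = $c0cabc0cb00aacdb
  sorted[1] = 00aacdb$c0cabc0cb
  sorted[2] = 0aacdb$c0cabc0cb0
  sorted[3] = 0cabc0cb00aacdb$c
  sorted[4] = 0cb00aacdb$c0cabc
  sorted[5] = aacdb$c0cabc0cb00
  sorted[6] = abc0cb00aacdb$c0c
  sorted[7] = acdb$c0cabc0cb00a
  sorted[8] = b$c0cabc0cb00aacd
  sorted[9] = b00aacdb$c0cabc0c
  sorted[10] = bc0cb00aacdb$c0ca
  sorted[11] = c0cabc0cb00aacdb$
  sorted[12] = c0cb00aacdb$c0cab
  sorted[13] = cabc0cb00aacdb$c0
  sorted[14] = cb00aacdb$c0cabc0
  sorted[15] = cdb$c0cabc0cb00aa
  sorted[16] = db$c0cabc0cb00aac
sorted[8] = b$c0cabc0cb00aacd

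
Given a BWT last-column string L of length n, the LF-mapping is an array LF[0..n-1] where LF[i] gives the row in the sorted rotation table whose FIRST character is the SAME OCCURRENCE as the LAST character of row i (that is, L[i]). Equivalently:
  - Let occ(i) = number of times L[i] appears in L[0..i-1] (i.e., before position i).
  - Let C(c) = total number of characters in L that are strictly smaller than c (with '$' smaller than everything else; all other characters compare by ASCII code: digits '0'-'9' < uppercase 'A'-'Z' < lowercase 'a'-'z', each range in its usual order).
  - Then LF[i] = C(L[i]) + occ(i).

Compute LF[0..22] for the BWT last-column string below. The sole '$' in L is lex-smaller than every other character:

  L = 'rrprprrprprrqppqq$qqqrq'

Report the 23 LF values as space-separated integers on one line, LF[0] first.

Answer: 14 15 1 16 2 17 18 3 19 4 20 21 7 5 6 8 9 0 10 11 12 22 13

Derivation:
Char counts: '$':1, 'p':6, 'q':7, 'r':9
C (first-col start): C('$')=0, C('p')=1, C('q')=7, C('r')=14
L[0]='r': occ=0, LF[0]=C('r')+0=14+0=14
L[1]='r': occ=1, LF[1]=C('r')+1=14+1=15
L[2]='p': occ=0, LF[2]=C('p')+0=1+0=1
L[3]='r': occ=2, LF[3]=C('r')+2=14+2=16
L[4]='p': occ=1, LF[4]=C('p')+1=1+1=2
L[5]='r': occ=3, LF[5]=C('r')+3=14+3=17
L[6]='r': occ=4, LF[6]=C('r')+4=14+4=18
L[7]='p': occ=2, LF[7]=C('p')+2=1+2=3
L[8]='r': occ=5, LF[8]=C('r')+5=14+5=19
L[9]='p': occ=3, LF[9]=C('p')+3=1+3=4
L[10]='r': occ=6, LF[10]=C('r')+6=14+6=20
L[11]='r': occ=7, LF[11]=C('r')+7=14+7=21
L[12]='q': occ=0, LF[12]=C('q')+0=7+0=7
L[13]='p': occ=4, LF[13]=C('p')+4=1+4=5
L[14]='p': occ=5, LF[14]=C('p')+5=1+5=6
L[15]='q': occ=1, LF[15]=C('q')+1=7+1=8
L[16]='q': occ=2, LF[16]=C('q')+2=7+2=9
L[17]='$': occ=0, LF[17]=C('$')+0=0+0=0
L[18]='q': occ=3, LF[18]=C('q')+3=7+3=10
L[19]='q': occ=4, LF[19]=C('q')+4=7+4=11
L[20]='q': occ=5, LF[20]=C('q')+5=7+5=12
L[21]='r': occ=8, LF[21]=C('r')+8=14+8=22
L[22]='q': occ=6, LF[22]=C('q')+6=7+6=13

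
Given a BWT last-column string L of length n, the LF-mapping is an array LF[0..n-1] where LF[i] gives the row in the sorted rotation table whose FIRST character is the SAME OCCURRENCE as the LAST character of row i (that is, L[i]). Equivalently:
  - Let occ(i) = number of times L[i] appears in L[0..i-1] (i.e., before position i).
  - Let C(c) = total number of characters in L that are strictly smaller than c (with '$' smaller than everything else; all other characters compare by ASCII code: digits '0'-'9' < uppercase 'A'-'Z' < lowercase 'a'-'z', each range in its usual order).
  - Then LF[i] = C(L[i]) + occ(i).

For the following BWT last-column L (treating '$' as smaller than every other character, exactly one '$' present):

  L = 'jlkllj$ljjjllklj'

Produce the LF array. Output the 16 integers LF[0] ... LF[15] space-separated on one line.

Answer: 1 9 7 10 11 2 0 12 3 4 5 13 14 8 15 6

Derivation:
Char counts: '$':1, 'j':6, 'k':2, 'l':7
C (first-col start): C('$')=0, C('j')=1, C('k')=7, C('l')=9
L[0]='j': occ=0, LF[0]=C('j')+0=1+0=1
L[1]='l': occ=0, LF[1]=C('l')+0=9+0=9
L[2]='k': occ=0, LF[2]=C('k')+0=7+0=7
L[3]='l': occ=1, LF[3]=C('l')+1=9+1=10
L[4]='l': occ=2, LF[4]=C('l')+2=9+2=11
L[5]='j': occ=1, LF[5]=C('j')+1=1+1=2
L[6]='$': occ=0, LF[6]=C('$')+0=0+0=0
L[7]='l': occ=3, LF[7]=C('l')+3=9+3=12
L[8]='j': occ=2, LF[8]=C('j')+2=1+2=3
L[9]='j': occ=3, LF[9]=C('j')+3=1+3=4
L[10]='j': occ=4, LF[10]=C('j')+4=1+4=5
L[11]='l': occ=4, LF[11]=C('l')+4=9+4=13
L[12]='l': occ=5, LF[12]=C('l')+5=9+5=14
L[13]='k': occ=1, LF[13]=C('k')+1=7+1=8
L[14]='l': occ=6, LF[14]=C('l')+6=9+6=15
L[15]='j': occ=5, LF[15]=C('j')+5=1+5=6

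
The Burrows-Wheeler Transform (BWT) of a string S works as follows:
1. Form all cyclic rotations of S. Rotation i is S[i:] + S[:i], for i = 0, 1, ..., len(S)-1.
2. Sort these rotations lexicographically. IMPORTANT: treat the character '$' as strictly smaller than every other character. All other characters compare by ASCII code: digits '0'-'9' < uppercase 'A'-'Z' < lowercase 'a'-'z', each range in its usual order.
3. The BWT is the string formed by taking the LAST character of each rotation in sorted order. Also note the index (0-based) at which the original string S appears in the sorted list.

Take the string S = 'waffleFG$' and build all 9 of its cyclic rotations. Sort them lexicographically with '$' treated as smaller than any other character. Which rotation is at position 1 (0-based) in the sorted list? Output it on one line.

All 9 rotations (rotation i = S[i:]+S[:i]):
  rot[0] = waffleFG$
  rot[1] = affleFG$w
  rot[2] = ffleFG$wa
  rot[3] = fleFG$waf
  rot[4] = leFG$waff
  rot[5] = eFG$waffl
  rot[6] = FG$waffle
  rot[7] = G$waffleF
  rot[8] = $waffleFG
Sorted (with $ < everything):
  sorted[0] = $waffleFG
  sorted[1] = FG$waffle
  sorted[2] = G$waffleF
  sorted[3] = affleFG$w
  sorted[4] = eFG$waffl
  sorted[5] = ffleFG$wa
  sorted[6] = fleFG$waf
  sorted[7] = leFG$waff
  sorted[8] = waffleFG$
sorted[1] = FG$waffle

Answer: FG$waffle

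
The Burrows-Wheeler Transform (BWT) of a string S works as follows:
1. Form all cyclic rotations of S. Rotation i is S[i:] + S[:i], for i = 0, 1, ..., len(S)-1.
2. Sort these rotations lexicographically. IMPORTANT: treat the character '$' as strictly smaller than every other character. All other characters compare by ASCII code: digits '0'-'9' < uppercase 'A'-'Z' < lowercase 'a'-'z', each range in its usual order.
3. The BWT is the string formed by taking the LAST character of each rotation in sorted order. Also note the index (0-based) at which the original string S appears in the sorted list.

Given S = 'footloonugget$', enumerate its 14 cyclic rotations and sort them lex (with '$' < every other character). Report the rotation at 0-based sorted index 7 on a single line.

All 14 rotations (rotation i = S[i:]+S[:i]):
  rot[0] = footloonugget$
  rot[1] = ootloonugget$f
  rot[2] = otloonugget$fo
  rot[3] = tloonugget$foo
  rot[4] = loonugget$foot
  rot[5] = oonugget$footl
  rot[6] = onugget$footlo
  rot[7] = nugget$footloo
  rot[8] = ugget$footloon
  rot[9] = gget$footloonu
  rot[10] = get$footloonug
  rot[11] = et$footloonugg
  rot[12] = t$footloonugge
  rot[13] = $footloonugget
Sorted (with $ < everything):
  sorted[0] = $footloonugget
  sorted[1] = et$footloonugg
  sorted[2] = footloonugget$
  sorted[3] = get$footloonug
  sorted[4] = gget$footloonu
  sorted[5] = loonugget$foot
  sorted[6] = nugget$footloo
  sorted[7] = onugget$footlo
  sorted[8] = oonugget$footl
  sorted[9] = ootloonugget$f
  sorted[10] = otloonugget$fo
  sorted[11] = t$footloonugge
  sorted[12] = tloonugget$foo
  sorted[13] = ugget$footloon
sorted[7] = onugget$footlo

Answer: onugget$footlo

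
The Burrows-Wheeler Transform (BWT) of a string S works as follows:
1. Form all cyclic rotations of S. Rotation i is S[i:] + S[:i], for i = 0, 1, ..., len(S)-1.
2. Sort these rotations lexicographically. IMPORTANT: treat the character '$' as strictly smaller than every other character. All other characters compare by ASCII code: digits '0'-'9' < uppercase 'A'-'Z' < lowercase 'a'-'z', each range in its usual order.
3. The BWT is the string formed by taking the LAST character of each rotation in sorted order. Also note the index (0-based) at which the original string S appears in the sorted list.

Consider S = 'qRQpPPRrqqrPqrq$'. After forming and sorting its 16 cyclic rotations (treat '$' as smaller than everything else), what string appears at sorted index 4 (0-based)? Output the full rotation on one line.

Answer: QpPPRrqqrPqrq$qR

Derivation:
All 16 rotations (rotation i = S[i:]+S[:i]):
  rot[0] = qRQpPPRrqqrPqrq$
  rot[1] = RQpPPRrqqrPqrq$q
  rot[2] = QpPPRrqqrPqrq$qR
  rot[3] = pPPRrqqrPqrq$qRQ
  rot[4] = PPRrqqrPqrq$qRQp
  rot[5] = PRrqqrPqrq$qRQpP
  rot[6] = RrqqrPqrq$qRQpPP
  rot[7] = rqqrPqrq$qRQpPPR
  rot[8] = qqrPqrq$qRQpPPRr
  rot[9] = qrPqrq$qRQpPPRrq
  rot[10] = rPqrq$qRQpPPRrqq
  rot[11] = Pqrq$qRQpPPRrqqr
  rot[12] = qrq$qRQpPPRrqqrP
  rot[13] = rq$qRQpPPRrqqrPq
  rot[14] = q$qRQpPPRrqqrPqr
  rot[15] = $qRQpPPRrqqrPqrq
Sorted (with $ < everything):
  sorted[0] = $qRQpPPRrqqrPqrq
  sorted[1] = PPRrqqrPqrq$qRQp
  sorted[2] = PRrqqrPqrq$qRQpP
  sorted[3] = Pqrq$qRQpPPRrqqr
  sorted[4] = QpPPRrqqrPqrq$qR
  sorted[5] = RQpPPRrqqrPqrq$q
  sorted[6] = RrqqrPqrq$qRQpPP
  sorted[7] = pPPRrqqrPqrq$qRQ
  sorted[8] = q$qRQpPPRrqqrPqr
  sorted[9] = qRQpPPRrqqrPqrq$
  sorted[10] = qqrPqrq$qRQpPPRr
  sorted[11] = qrPqrq$qRQpPPRrq
  sorted[12] = qrq$qRQpPPRrqqrP
  sorted[13] = rPqrq$qRQpPPRrqq
  sorted[14] = rq$qRQpPPRrqqrPq
  sorted[15] = rqqrPqrq$qRQpPPR
sorted[4] = QpPPRrqqrPqrq$qR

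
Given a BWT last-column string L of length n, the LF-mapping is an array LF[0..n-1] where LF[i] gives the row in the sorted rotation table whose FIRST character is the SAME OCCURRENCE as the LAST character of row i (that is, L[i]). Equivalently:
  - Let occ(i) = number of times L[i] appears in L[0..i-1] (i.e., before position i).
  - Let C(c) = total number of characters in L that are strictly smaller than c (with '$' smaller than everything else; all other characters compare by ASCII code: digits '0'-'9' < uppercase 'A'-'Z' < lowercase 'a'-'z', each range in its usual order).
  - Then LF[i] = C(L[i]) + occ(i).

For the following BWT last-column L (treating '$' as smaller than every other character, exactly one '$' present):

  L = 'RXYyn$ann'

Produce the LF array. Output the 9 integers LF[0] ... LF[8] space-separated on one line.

Char counts: '$':1, 'R':1, 'X':1, 'Y':1, 'a':1, 'n':3, 'y':1
C (first-col start): C('$')=0, C('R')=1, C('X')=2, C('Y')=3, C('a')=4, C('n')=5, C('y')=8
L[0]='R': occ=0, LF[0]=C('R')+0=1+0=1
L[1]='X': occ=0, LF[1]=C('X')+0=2+0=2
L[2]='Y': occ=0, LF[2]=C('Y')+0=3+0=3
L[3]='y': occ=0, LF[3]=C('y')+0=8+0=8
L[4]='n': occ=0, LF[4]=C('n')+0=5+0=5
L[5]='$': occ=0, LF[5]=C('$')+0=0+0=0
L[6]='a': occ=0, LF[6]=C('a')+0=4+0=4
L[7]='n': occ=1, LF[7]=C('n')+1=5+1=6
L[8]='n': occ=2, LF[8]=C('n')+2=5+2=7

Answer: 1 2 3 8 5 0 4 6 7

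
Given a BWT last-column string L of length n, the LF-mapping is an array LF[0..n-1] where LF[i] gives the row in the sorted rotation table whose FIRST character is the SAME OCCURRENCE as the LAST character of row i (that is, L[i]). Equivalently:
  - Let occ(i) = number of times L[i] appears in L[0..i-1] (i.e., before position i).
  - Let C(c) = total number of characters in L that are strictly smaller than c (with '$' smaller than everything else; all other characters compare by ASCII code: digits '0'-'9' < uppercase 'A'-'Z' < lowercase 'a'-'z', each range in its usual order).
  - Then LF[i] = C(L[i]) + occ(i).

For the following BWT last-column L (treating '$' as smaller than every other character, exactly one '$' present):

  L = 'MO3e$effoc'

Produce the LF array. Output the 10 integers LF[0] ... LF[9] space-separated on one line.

Answer: 2 3 1 5 0 6 7 8 9 4

Derivation:
Char counts: '$':1, '3':1, 'M':1, 'O':1, 'c':1, 'e':2, 'f':2, 'o':1
C (first-col start): C('$')=0, C('3')=1, C('M')=2, C('O')=3, C('c')=4, C('e')=5, C('f')=7, C('o')=9
L[0]='M': occ=0, LF[0]=C('M')+0=2+0=2
L[1]='O': occ=0, LF[1]=C('O')+0=3+0=3
L[2]='3': occ=0, LF[2]=C('3')+0=1+0=1
L[3]='e': occ=0, LF[3]=C('e')+0=5+0=5
L[4]='$': occ=0, LF[4]=C('$')+0=0+0=0
L[5]='e': occ=1, LF[5]=C('e')+1=5+1=6
L[6]='f': occ=0, LF[6]=C('f')+0=7+0=7
L[7]='f': occ=1, LF[7]=C('f')+1=7+1=8
L[8]='o': occ=0, LF[8]=C('o')+0=9+0=9
L[9]='c': occ=0, LF[9]=C('c')+0=4+0=4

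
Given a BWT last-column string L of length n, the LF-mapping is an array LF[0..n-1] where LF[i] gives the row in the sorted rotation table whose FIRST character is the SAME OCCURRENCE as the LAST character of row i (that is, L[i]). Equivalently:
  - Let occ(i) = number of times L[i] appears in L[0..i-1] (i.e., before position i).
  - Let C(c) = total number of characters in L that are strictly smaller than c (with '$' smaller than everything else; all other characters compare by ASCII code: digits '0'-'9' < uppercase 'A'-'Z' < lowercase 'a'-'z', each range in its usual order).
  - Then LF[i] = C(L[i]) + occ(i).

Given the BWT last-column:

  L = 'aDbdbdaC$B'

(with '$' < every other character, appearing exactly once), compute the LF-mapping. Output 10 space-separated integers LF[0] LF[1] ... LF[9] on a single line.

Char counts: '$':1, 'B':1, 'C':1, 'D':1, 'a':2, 'b':2, 'd':2
C (first-col start): C('$')=0, C('B')=1, C('C')=2, C('D')=3, C('a')=4, C('b')=6, C('d')=8
L[0]='a': occ=0, LF[0]=C('a')+0=4+0=4
L[1]='D': occ=0, LF[1]=C('D')+0=3+0=3
L[2]='b': occ=0, LF[2]=C('b')+0=6+0=6
L[3]='d': occ=0, LF[3]=C('d')+0=8+0=8
L[4]='b': occ=1, LF[4]=C('b')+1=6+1=7
L[5]='d': occ=1, LF[5]=C('d')+1=8+1=9
L[6]='a': occ=1, LF[6]=C('a')+1=4+1=5
L[7]='C': occ=0, LF[7]=C('C')+0=2+0=2
L[8]='$': occ=0, LF[8]=C('$')+0=0+0=0
L[9]='B': occ=0, LF[9]=C('B')+0=1+0=1

Answer: 4 3 6 8 7 9 5 2 0 1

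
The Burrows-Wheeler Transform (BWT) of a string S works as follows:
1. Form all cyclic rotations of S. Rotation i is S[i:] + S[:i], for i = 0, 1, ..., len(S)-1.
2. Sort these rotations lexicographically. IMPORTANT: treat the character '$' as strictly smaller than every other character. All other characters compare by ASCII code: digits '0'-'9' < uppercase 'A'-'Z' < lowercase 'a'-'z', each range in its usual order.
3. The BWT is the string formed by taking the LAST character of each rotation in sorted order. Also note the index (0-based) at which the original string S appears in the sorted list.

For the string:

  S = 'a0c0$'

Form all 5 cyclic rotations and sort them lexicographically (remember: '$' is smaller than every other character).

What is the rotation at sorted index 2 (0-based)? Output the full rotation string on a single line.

All 5 rotations (rotation i = S[i:]+S[:i]):
  rot[0] = a0c0$
  rot[1] = 0c0$a
  rot[2] = c0$a0
  rot[3] = 0$a0c
  rot[4] = $a0c0
Sorted (with $ < everything):
  sorted[0] = $a0c0
  sorted[1] = 0$a0c
  sorted[2] = 0c0$a
  sorted[3] = a0c0$
  sorted[4] = c0$a0
sorted[2] = 0c0$a

Answer: 0c0$a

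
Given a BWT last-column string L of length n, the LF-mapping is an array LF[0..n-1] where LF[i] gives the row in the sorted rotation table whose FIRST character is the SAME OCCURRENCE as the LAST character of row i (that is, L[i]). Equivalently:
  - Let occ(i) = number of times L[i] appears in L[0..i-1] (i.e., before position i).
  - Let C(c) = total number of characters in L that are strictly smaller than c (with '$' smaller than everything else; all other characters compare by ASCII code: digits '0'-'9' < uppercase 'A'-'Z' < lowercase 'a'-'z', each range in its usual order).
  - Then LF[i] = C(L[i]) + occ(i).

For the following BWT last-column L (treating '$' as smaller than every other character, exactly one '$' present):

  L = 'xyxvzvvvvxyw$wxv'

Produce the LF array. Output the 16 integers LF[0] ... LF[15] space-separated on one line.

Answer: 9 13 10 1 15 2 3 4 5 11 14 7 0 8 12 6

Derivation:
Char counts: '$':1, 'v':6, 'w':2, 'x':4, 'y':2, 'z':1
C (first-col start): C('$')=0, C('v')=1, C('w')=7, C('x')=9, C('y')=13, C('z')=15
L[0]='x': occ=0, LF[0]=C('x')+0=9+0=9
L[1]='y': occ=0, LF[1]=C('y')+0=13+0=13
L[2]='x': occ=1, LF[2]=C('x')+1=9+1=10
L[3]='v': occ=0, LF[3]=C('v')+0=1+0=1
L[4]='z': occ=0, LF[4]=C('z')+0=15+0=15
L[5]='v': occ=1, LF[5]=C('v')+1=1+1=2
L[6]='v': occ=2, LF[6]=C('v')+2=1+2=3
L[7]='v': occ=3, LF[7]=C('v')+3=1+3=4
L[8]='v': occ=4, LF[8]=C('v')+4=1+4=5
L[9]='x': occ=2, LF[9]=C('x')+2=9+2=11
L[10]='y': occ=1, LF[10]=C('y')+1=13+1=14
L[11]='w': occ=0, LF[11]=C('w')+0=7+0=7
L[12]='$': occ=0, LF[12]=C('$')+0=0+0=0
L[13]='w': occ=1, LF[13]=C('w')+1=7+1=8
L[14]='x': occ=3, LF[14]=C('x')+3=9+3=12
L[15]='v': occ=5, LF[15]=C('v')+5=1+5=6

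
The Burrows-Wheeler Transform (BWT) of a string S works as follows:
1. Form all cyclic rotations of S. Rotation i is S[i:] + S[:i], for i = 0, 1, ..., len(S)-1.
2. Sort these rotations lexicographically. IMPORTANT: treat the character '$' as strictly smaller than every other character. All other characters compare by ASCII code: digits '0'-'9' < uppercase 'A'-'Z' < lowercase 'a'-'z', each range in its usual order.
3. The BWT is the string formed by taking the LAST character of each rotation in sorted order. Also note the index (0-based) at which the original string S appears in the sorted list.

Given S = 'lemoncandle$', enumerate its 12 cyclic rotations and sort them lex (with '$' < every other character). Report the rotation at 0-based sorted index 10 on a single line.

Answer: ndle$lemonca

Derivation:
All 12 rotations (rotation i = S[i:]+S[:i]):
  rot[0] = lemoncandle$
  rot[1] = emoncandle$l
  rot[2] = moncandle$le
  rot[3] = oncandle$lem
  rot[4] = ncandle$lemo
  rot[5] = candle$lemon
  rot[6] = andle$lemonc
  rot[7] = ndle$lemonca
  rot[8] = dle$lemoncan
  rot[9] = le$lemoncand
  rot[10] = e$lemoncandl
  rot[11] = $lemoncandle
Sorted (with $ < everything):
  sorted[0] = $lemoncandle
  sorted[1] = andle$lemonc
  sorted[2] = candle$lemon
  sorted[3] = dle$lemoncan
  sorted[4] = e$lemoncandl
  sorted[5] = emoncandle$l
  sorted[6] = le$lemoncand
  sorted[7] = lemoncandle$
  sorted[8] = moncandle$le
  sorted[9] = ncandle$lemo
  sorted[10] = ndle$lemonca
  sorted[11] = oncandle$lem
sorted[10] = ndle$lemonca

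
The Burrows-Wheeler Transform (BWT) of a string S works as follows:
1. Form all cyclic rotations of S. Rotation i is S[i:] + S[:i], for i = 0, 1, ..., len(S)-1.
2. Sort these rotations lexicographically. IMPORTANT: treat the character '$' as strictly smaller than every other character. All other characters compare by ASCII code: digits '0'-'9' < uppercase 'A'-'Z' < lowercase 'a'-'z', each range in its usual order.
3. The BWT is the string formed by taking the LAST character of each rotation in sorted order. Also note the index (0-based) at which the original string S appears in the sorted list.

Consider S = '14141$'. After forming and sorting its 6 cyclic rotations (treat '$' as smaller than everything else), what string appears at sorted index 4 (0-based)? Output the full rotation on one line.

All 6 rotations (rotation i = S[i:]+S[:i]):
  rot[0] = 14141$
  rot[1] = 4141$1
  rot[2] = 141$14
  rot[3] = 41$141
  rot[4] = 1$1414
  rot[5] = $14141
Sorted (with $ < everything):
  sorted[0] = $14141
  sorted[1] = 1$1414
  sorted[2] = 141$14
  sorted[3] = 14141$
  sorted[4] = 41$141
  sorted[5] = 4141$1
sorted[4] = 41$141

Answer: 41$141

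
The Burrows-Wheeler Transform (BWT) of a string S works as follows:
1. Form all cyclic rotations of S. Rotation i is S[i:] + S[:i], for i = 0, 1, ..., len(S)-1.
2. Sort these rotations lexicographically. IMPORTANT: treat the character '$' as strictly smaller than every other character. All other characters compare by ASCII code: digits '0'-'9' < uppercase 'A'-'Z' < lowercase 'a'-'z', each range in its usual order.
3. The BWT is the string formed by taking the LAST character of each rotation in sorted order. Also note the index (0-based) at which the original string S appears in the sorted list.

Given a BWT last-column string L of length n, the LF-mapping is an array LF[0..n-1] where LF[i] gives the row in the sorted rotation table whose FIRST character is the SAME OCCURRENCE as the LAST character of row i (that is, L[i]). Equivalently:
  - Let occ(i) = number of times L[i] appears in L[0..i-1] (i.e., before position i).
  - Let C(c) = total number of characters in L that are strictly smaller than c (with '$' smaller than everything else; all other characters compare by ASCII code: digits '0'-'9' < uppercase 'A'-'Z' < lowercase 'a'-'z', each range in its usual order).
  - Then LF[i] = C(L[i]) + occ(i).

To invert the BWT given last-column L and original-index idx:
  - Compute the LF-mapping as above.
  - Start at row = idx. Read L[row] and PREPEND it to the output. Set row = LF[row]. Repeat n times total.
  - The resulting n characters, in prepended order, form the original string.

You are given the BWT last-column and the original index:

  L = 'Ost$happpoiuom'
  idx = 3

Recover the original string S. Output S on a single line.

LF mapping: 1 11 12 0 3 2 8 9 10 6 4 13 7 5
Walk LF starting at row 3, prepending L[row]:
  step 1: row=3, L[3]='$', prepend. Next row=LF[3]=0
  step 2: row=0, L[0]='O', prepend. Next row=LF[0]=1
  step 3: row=1, L[1]='s', prepend. Next row=LF[1]=11
  step 4: row=11, L[11]='u', prepend. Next row=LF[11]=13
  step 5: row=13, L[13]='m', prepend. Next row=LF[13]=5
  step 6: row=5, L[5]='a', prepend. Next row=LF[5]=2
  step 7: row=2, L[2]='t', prepend. Next row=LF[2]=12
  step 8: row=12, L[12]='o', prepend. Next row=LF[12]=7
  step 9: row=7, L[7]='p', prepend. Next row=LF[7]=9
  step 10: row=9, L[9]='o', prepend. Next row=LF[9]=6
  step 11: row=6, L[6]='p', prepend. Next row=LF[6]=8
  step 12: row=8, L[8]='p', prepend. Next row=LF[8]=10
  step 13: row=10, L[10]='i', prepend. Next row=LF[10]=4
  step 14: row=4, L[4]='h', prepend. Next row=LF[4]=3
Reversed output: hippopotamusO$

Answer: hippopotamusO$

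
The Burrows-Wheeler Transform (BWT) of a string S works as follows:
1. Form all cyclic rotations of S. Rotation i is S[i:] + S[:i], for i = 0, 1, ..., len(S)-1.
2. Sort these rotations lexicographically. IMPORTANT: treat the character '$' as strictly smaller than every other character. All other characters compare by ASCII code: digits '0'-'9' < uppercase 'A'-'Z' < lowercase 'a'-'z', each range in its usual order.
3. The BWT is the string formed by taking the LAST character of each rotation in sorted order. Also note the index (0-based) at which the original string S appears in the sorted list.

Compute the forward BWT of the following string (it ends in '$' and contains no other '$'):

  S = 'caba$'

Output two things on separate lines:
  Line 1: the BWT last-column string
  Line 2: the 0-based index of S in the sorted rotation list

Answer: abca$
4

Derivation:
All 5 rotations (rotation i = S[i:]+S[:i]):
  rot[0] = caba$
  rot[1] = aba$c
  rot[2] = ba$ca
  rot[3] = a$cab
  rot[4] = $caba
Sorted (with $ < everything):
  sorted[0] = $caba  (last char: 'a')
  sorted[1] = a$cab  (last char: 'b')
  sorted[2] = aba$c  (last char: 'c')
  sorted[3] = ba$ca  (last char: 'a')
  sorted[4] = caba$  (last char: '$')
Last column: abca$
Original string S is at sorted index 4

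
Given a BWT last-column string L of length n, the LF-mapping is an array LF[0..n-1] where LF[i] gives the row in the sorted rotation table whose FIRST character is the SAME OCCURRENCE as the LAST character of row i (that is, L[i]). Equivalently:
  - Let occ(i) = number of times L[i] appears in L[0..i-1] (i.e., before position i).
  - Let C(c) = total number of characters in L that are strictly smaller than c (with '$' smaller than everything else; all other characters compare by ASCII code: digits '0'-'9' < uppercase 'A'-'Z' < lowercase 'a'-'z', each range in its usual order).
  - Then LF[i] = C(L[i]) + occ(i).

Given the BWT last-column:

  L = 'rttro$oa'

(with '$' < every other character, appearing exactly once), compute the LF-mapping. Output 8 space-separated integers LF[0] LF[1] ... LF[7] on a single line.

Char counts: '$':1, 'a':1, 'o':2, 'r':2, 't':2
C (first-col start): C('$')=0, C('a')=1, C('o')=2, C('r')=4, C('t')=6
L[0]='r': occ=0, LF[0]=C('r')+0=4+0=4
L[1]='t': occ=0, LF[1]=C('t')+0=6+0=6
L[2]='t': occ=1, LF[2]=C('t')+1=6+1=7
L[3]='r': occ=1, LF[3]=C('r')+1=4+1=5
L[4]='o': occ=0, LF[4]=C('o')+0=2+0=2
L[5]='$': occ=0, LF[5]=C('$')+0=0+0=0
L[6]='o': occ=1, LF[6]=C('o')+1=2+1=3
L[7]='a': occ=0, LF[7]=C('a')+0=1+0=1

Answer: 4 6 7 5 2 0 3 1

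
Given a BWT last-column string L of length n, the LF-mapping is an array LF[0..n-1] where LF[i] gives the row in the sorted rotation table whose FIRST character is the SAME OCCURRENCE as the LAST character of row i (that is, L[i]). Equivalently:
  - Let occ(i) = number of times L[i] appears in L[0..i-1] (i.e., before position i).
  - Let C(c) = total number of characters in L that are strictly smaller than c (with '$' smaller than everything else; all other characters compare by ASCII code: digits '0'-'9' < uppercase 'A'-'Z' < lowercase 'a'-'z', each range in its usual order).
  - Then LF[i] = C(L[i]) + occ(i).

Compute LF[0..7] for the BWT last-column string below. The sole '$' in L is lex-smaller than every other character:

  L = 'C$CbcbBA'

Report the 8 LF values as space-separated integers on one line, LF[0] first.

Char counts: '$':1, 'A':1, 'B':1, 'C':2, 'b':2, 'c':1
C (first-col start): C('$')=0, C('A')=1, C('B')=2, C('C')=3, C('b')=5, C('c')=7
L[0]='C': occ=0, LF[0]=C('C')+0=3+0=3
L[1]='$': occ=0, LF[1]=C('$')+0=0+0=0
L[2]='C': occ=1, LF[2]=C('C')+1=3+1=4
L[3]='b': occ=0, LF[3]=C('b')+0=5+0=5
L[4]='c': occ=0, LF[4]=C('c')+0=7+0=7
L[5]='b': occ=1, LF[5]=C('b')+1=5+1=6
L[6]='B': occ=0, LF[6]=C('B')+0=2+0=2
L[7]='A': occ=0, LF[7]=C('A')+0=1+0=1

Answer: 3 0 4 5 7 6 2 1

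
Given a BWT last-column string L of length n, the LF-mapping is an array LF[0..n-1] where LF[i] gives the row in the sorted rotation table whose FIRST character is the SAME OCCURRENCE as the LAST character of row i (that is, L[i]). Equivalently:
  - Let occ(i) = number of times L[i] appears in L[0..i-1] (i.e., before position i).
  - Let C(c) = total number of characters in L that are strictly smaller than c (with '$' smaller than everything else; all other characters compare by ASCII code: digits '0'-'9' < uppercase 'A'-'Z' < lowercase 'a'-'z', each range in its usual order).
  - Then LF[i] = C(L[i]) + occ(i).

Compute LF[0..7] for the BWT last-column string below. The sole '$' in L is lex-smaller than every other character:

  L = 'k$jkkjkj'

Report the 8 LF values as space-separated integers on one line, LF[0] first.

Char counts: '$':1, 'j':3, 'k':4
C (first-col start): C('$')=0, C('j')=1, C('k')=4
L[0]='k': occ=0, LF[0]=C('k')+0=4+0=4
L[1]='$': occ=0, LF[1]=C('$')+0=0+0=0
L[2]='j': occ=0, LF[2]=C('j')+0=1+0=1
L[3]='k': occ=1, LF[3]=C('k')+1=4+1=5
L[4]='k': occ=2, LF[4]=C('k')+2=4+2=6
L[5]='j': occ=1, LF[5]=C('j')+1=1+1=2
L[6]='k': occ=3, LF[6]=C('k')+3=4+3=7
L[7]='j': occ=2, LF[7]=C('j')+2=1+2=3

Answer: 4 0 1 5 6 2 7 3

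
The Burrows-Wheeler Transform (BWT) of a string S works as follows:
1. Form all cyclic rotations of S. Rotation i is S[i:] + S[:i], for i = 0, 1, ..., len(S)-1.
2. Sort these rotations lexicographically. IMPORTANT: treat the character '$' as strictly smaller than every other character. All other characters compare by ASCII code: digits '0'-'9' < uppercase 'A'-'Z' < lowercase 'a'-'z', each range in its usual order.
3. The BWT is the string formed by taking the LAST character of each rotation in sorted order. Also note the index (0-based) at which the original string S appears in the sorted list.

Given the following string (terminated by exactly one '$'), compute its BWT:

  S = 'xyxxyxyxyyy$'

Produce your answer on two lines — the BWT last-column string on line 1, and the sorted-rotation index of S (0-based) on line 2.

All 12 rotations (rotation i = S[i:]+S[:i]):
  rot[0] = xyxxyxyxyyy$
  rot[1] = yxxyxyxyyy$x
  rot[2] = xxyxyxyyy$xy
  rot[3] = xyxyxyyy$xyx
  rot[4] = yxyxyyy$xyxx
  rot[5] = xyxyyy$xyxxy
  rot[6] = yxyyy$xyxxyx
  rot[7] = xyyy$xyxxyxy
  rot[8] = yyy$xyxxyxyx
  rot[9] = yy$xyxxyxyxy
  rot[10] = y$xyxxyxyxyy
  rot[11] = $xyxxyxyxyyy
Sorted (with $ < everything):
  sorted[0] = $xyxxyxyxyyy  (last char: 'y')
  sorted[1] = xxyxyxyyy$xy  (last char: 'y')
  sorted[2] = xyxxyxyxyyy$  (last char: '$')
  sorted[3] = xyxyxyyy$xyx  (last char: 'x')
  sorted[4] = xyxyyy$xyxxy  (last char: 'y')
  sorted[5] = xyyy$xyxxyxy  (last char: 'y')
  sorted[6] = y$xyxxyxyxyy  (last char: 'y')
  sorted[7] = yxxyxyxyyy$x  (last char: 'x')
  sorted[8] = yxyxyyy$xyxx  (last char: 'x')
  sorted[9] = yxyyy$xyxxyx  (last char: 'x')
  sorted[10] = yy$xyxxyxyxy  (last char: 'y')
  sorted[11] = yyy$xyxxyxyx  (last char: 'x')
Last column: yy$xyyyxxxyx
Original string S is at sorted index 2

Answer: yy$xyyyxxxyx
2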